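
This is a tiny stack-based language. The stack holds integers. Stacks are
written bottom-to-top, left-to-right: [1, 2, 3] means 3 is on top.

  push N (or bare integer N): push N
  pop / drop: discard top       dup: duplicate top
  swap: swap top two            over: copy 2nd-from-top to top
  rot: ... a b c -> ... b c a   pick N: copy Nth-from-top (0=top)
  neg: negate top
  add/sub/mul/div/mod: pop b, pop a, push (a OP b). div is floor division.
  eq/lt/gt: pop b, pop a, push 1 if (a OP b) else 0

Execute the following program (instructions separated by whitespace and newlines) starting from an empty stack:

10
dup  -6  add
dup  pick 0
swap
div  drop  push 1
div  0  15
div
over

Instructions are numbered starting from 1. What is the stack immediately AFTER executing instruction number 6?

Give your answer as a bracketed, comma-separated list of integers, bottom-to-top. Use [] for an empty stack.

Answer: [10, 4, 4, 4]

Derivation:
Step 1 ('10'): [10]
Step 2 ('dup'): [10, 10]
Step 3 ('-6'): [10, 10, -6]
Step 4 ('add'): [10, 4]
Step 5 ('dup'): [10, 4, 4]
Step 6 ('pick 0'): [10, 4, 4, 4]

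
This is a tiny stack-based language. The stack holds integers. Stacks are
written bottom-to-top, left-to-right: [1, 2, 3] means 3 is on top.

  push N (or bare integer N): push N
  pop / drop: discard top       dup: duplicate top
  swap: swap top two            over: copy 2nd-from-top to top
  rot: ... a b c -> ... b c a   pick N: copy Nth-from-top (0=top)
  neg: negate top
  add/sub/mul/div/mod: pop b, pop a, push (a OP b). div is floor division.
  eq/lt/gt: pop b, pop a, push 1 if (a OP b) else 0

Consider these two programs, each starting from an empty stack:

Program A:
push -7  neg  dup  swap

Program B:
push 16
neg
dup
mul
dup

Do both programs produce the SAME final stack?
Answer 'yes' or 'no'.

Answer: no

Derivation:
Program A trace:
  After 'push -7': [-7]
  After 'neg': [7]
  After 'dup': [7, 7]
  After 'swap': [7, 7]
Program A final stack: [7, 7]

Program B trace:
  After 'push 16': [16]
  After 'neg': [-16]
  After 'dup': [-16, -16]
  After 'mul': [256]
  After 'dup': [256, 256]
Program B final stack: [256, 256]
Same: no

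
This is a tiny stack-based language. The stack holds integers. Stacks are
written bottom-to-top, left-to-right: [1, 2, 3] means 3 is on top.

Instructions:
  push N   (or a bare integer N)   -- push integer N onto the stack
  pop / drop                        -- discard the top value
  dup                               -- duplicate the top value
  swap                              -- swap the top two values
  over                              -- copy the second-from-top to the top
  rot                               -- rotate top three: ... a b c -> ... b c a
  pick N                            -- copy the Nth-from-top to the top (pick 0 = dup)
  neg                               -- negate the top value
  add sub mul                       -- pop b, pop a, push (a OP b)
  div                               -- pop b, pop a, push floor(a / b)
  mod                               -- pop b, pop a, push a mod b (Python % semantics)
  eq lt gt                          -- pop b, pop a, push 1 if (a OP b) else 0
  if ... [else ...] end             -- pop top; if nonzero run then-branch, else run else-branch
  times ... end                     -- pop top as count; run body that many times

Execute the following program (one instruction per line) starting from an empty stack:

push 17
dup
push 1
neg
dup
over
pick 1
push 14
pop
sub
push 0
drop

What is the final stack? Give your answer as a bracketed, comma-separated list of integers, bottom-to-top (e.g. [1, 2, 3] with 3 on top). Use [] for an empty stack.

After 'push 17': [17]
After 'dup': [17, 17]
After 'push 1': [17, 17, 1]
After 'neg': [17, 17, -1]
After 'dup': [17, 17, -1, -1]
After 'over': [17, 17, -1, -1, -1]
After 'pick 1': [17, 17, -1, -1, -1, -1]
After 'push 14': [17, 17, -1, -1, -1, -1, 14]
After 'pop': [17, 17, -1, -1, -1, -1]
After 'sub': [17, 17, -1, -1, 0]
After 'push 0': [17, 17, -1, -1, 0, 0]
After 'drop': [17, 17, -1, -1, 0]

Answer: [17, 17, -1, -1, 0]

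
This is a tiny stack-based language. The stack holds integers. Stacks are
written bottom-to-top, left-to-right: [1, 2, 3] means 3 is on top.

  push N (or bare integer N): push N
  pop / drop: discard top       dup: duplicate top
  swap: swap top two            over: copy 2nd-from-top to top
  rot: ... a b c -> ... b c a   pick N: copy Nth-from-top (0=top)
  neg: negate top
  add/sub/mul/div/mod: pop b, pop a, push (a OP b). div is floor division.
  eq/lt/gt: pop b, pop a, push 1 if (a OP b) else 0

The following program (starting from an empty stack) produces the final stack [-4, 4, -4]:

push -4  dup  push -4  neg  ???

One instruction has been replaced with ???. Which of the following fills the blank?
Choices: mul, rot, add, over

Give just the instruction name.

Answer: rot

Derivation:
Stack before ???: [-4, -4, 4]
Stack after ???:  [-4, 4, -4]
Checking each choice:
  mul: produces [-4, -16]
  rot: MATCH
  add: produces [-4, 0]
  over: produces [-4, -4, 4, -4]


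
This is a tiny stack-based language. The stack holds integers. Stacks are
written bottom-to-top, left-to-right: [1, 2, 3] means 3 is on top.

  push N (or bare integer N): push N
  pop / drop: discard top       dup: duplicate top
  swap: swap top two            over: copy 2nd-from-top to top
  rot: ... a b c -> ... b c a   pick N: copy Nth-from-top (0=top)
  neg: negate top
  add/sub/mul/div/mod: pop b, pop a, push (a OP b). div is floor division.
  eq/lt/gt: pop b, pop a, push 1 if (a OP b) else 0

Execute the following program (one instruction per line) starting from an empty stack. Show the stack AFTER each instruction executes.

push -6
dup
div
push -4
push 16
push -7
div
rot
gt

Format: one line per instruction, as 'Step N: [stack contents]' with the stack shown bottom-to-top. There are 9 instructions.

Step 1: [-6]
Step 2: [-6, -6]
Step 3: [1]
Step 4: [1, -4]
Step 5: [1, -4, 16]
Step 6: [1, -4, 16, -7]
Step 7: [1, -4, -3]
Step 8: [-4, -3, 1]
Step 9: [-4, 0]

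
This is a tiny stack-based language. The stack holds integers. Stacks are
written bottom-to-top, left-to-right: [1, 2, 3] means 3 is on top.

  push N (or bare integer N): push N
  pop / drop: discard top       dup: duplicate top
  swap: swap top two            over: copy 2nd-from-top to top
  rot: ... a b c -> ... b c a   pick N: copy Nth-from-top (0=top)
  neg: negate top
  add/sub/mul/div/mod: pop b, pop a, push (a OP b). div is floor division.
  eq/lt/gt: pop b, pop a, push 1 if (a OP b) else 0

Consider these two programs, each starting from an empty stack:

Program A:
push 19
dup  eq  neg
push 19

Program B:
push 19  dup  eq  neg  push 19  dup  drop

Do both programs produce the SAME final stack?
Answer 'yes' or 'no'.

Answer: yes

Derivation:
Program A trace:
  After 'push 19': [19]
  After 'dup': [19, 19]
  After 'eq': [1]
  After 'neg': [-1]
  After 'push 19': [-1, 19]
Program A final stack: [-1, 19]

Program B trace:
  After 'push 19': [19]
  After 'dup': [19, 19]
  After 'eq': [1]
  After 'neg': [-1]
  After 'push 19': [-1, 19]
  After 'dup': [-1, 19, 19]
  After 'drop': [-1, 19]
Program B final stack: [-1, 19]
Same: yes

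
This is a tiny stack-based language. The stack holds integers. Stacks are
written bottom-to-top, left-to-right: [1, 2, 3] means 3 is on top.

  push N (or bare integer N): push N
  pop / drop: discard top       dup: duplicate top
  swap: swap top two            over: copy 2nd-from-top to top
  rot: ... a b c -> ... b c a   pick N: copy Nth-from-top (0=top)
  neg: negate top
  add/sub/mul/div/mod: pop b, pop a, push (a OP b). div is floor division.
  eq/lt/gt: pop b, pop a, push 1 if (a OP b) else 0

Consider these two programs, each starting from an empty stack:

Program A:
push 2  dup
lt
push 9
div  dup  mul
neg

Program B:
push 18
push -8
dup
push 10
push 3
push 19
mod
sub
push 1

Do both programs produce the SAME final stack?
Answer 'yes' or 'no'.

Program A trace:
  After 'push 2': [2]
  After 'dup': [2, 2]
  After 'lt': [0]
  After 'push 9': [0, 9]
  After 'div': [0]
  After 'dup': [0, 0]
  After 'mul': [0]
  After 'neg': [0]
Program A final stack: [0]

Program B trace:
  After 'push 18': [18]
  After 'push -8': [18, -8]
  After 'dup': [18, -8, -8]
  After 'push 10': [18, -8, -8, 10]
  After 'push 3': [18, -8, -8, 10, 3]
  After 'push 19': [18, -8, -8, 10, 3, 19]
  After 'mod': [18, -8, -8, 10, 3]
  After 'sub': [18, -8, -8, 7]
  After 'push 1': [18, -8, -8, 7, 1]
Program B final stack: [18, -8, -8, 7, 1]
Same: no

Answer: no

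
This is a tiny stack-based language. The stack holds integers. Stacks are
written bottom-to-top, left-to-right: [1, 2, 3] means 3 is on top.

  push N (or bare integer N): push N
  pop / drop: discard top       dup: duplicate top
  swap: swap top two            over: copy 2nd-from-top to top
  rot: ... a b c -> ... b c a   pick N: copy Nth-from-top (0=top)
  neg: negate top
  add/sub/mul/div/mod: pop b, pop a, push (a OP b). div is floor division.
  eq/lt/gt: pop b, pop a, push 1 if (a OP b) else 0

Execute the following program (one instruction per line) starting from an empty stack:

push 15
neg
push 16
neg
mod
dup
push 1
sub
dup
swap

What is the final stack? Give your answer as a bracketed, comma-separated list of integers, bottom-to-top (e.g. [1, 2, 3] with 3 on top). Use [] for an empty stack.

After 'push 15': [15]
After 'neg': [-15]
After 'push 16': [-15, 16]
After 'neg': [-15, -16]
After 'mod': [-15]
After 'dup': [-15, -15]
After 'push 1': [-15, -15, 1]
After 'sub': [-15, -16]
After 'dup': [-15, -16, -16]
After 'swap': [-15, -16, -16]

Answer: [-15, -16, -16]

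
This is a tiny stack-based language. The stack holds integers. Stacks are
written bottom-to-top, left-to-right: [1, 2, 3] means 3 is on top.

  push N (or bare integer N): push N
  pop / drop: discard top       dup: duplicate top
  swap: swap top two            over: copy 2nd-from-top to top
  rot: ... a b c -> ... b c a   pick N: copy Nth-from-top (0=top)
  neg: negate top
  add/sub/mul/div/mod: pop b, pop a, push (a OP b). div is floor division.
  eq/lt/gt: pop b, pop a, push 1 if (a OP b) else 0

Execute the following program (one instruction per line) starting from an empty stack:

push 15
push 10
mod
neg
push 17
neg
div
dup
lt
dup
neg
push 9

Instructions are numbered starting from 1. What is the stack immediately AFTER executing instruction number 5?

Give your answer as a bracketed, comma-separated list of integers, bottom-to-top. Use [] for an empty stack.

Answer: [-5, 17]

Derivation:
Step 1 ('push 15'): [15]
Step 2 ('push 10'): [15, 10]
Step 3 ('mod'): [5]
Step 4 ('neg'): [-5]
Step 5 ('push 17'): [-5, 17]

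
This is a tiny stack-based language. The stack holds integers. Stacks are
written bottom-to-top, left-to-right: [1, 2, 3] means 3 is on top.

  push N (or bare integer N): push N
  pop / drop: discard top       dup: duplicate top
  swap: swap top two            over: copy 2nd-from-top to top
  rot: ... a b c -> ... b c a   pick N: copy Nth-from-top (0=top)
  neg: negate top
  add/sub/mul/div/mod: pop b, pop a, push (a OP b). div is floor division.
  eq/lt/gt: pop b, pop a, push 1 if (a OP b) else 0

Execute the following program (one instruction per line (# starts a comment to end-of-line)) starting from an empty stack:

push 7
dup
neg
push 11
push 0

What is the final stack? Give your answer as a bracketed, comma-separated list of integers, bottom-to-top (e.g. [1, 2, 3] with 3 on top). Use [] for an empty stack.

Answer: [7, -7, 11, 0]

Derivation:
After 'push 7': [7]
After 'dup': [7, 7]
After 'neg': [7, -7]
After 'push 11': [7, -7, 11]
After 'push 0': [7, -7, 11, 0]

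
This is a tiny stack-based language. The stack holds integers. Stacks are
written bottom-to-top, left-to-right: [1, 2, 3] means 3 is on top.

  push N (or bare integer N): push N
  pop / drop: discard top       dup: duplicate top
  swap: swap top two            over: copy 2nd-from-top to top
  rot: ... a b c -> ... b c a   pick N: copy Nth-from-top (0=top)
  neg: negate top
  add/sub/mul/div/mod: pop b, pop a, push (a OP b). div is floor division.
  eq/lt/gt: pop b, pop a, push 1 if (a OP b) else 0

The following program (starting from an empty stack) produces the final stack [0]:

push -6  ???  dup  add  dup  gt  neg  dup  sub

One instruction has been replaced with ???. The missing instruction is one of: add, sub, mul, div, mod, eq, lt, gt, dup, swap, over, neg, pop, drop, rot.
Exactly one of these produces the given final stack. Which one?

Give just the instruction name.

Stack before ???: [-6]
Stack after ???:  [6]
The instruction that transforms [-6] -> [6] is: neg

Answer: neg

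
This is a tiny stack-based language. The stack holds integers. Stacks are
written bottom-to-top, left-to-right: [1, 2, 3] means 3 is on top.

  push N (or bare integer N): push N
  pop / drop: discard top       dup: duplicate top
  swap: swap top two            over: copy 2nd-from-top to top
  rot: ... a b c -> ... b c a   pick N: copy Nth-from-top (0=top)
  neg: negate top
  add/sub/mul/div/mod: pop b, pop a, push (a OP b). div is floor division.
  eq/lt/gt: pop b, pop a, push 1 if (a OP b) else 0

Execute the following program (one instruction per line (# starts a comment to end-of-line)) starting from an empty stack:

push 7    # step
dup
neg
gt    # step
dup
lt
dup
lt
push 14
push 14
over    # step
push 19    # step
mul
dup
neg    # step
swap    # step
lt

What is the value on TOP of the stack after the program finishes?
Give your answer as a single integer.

Answer: 1

Derivation:
After 'push 7': [7]
After 'dup': [7, 7]
After 'neg': [7, -7]
After 'gt': [1]
After 'dup': [1, 1]
After 'lt': [0]
After 'dup': [0, 0]
After 'lt': [0]
After 'push 14': [0, 14]
After 'push 14': [0, 14, 14]
After 'over': [0, 14, 14, 14]
After 'push 19': [0, 14, 14, 14, 19]
After 'mul': [0, 14, 14, 266]
After 'dup': [0, 14, 14, 266, 266]
After 'neg': [0, 14, 14, 266, -266]
After 'swap': [0, 14, 14, -266, 266]
After 'lt': [0, 14, 14, 1]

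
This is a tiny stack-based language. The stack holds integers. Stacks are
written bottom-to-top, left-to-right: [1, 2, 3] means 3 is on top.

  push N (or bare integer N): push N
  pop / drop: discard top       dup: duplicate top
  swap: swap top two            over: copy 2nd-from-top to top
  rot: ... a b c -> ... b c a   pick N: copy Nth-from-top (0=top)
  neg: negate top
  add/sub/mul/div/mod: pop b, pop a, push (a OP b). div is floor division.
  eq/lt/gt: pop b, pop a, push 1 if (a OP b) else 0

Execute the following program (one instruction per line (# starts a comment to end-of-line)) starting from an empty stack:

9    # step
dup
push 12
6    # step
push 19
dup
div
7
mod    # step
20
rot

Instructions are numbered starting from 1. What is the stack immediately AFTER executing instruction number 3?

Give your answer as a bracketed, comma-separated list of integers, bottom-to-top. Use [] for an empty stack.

Answer: [9, 9, 12]

Derivation:
Step 1 ('9'): [9]
Step 2 ('dup'): [9, 9]
Step 3 ('push 12'): [9, 9, 12]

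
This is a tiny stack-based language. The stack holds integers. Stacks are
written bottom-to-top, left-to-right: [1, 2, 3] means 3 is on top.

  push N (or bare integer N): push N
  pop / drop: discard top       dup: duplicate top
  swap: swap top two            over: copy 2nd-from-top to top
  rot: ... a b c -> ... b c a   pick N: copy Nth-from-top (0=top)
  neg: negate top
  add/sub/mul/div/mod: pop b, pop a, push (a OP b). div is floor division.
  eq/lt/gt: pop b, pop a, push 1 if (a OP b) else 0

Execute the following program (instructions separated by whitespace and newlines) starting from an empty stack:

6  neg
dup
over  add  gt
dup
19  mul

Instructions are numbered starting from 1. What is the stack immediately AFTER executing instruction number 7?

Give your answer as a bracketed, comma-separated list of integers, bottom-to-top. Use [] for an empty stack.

Step 1 ('6'): [6]
Step 2 ('neg'): [-6]
Step 3 ('dup'): [-6, -6]
Step 4 ('over'): [-6, -6, -6]
Step 5 ('add'): [-6, -12]
Step 6 ('gt'): [1]
Step 7 ('dup'): [1, 1]

Answer: [1, 1]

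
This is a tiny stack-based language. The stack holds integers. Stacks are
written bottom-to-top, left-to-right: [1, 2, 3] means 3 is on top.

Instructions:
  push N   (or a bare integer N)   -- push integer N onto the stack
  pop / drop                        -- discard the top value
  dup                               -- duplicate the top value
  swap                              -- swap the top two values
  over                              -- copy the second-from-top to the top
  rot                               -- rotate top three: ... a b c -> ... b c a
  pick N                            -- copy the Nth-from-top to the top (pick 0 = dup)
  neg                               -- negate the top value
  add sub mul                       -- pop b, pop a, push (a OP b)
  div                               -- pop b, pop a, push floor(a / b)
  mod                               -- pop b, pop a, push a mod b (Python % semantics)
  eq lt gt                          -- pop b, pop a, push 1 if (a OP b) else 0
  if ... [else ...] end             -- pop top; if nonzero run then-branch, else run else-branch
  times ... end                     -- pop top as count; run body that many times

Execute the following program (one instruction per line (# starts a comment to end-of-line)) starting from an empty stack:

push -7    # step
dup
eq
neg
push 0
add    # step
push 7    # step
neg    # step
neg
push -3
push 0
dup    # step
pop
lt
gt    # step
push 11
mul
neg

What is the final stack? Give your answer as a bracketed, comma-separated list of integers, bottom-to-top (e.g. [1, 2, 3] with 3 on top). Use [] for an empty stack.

Answer: [-1, -11]

Derivation:
After 'push -7': [-7]
After 'dup': [-7, -7]
After 'eq': [1]
After 'neg': [-1]
After 'push 0': [-1, 0]
After 'add': [-1]
After 'push 7': [-1, 7]
After 'neg': [-1, -7]
After 'neg': [-1, 7]
After 'push -3': [-1, 7, -3]
After 'push 0': [-1, 7, -3, 0]
After 'dup': [-1, 7, -3, 0, 0]
After 'pop': [-1, 7, -3, 0]
After 'lt': [-1, 7, 1]
After 'gt': [-1, 1]
After 'push 11': [-1, 1, 11]
After 'mul': [-1, 11]
After 'neg': [-1, -11]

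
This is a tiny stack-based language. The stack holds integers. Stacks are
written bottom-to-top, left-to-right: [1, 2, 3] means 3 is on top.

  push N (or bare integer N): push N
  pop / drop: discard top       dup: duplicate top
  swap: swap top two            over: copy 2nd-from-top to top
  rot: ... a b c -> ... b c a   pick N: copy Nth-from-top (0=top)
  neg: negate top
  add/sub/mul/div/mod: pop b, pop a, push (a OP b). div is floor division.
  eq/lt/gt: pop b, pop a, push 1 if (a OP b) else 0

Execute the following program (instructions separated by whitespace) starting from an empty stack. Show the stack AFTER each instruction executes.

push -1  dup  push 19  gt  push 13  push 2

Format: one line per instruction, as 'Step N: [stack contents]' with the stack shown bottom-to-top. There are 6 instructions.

Step 1: [-1]
Step 2: [-1, -1]
Step 3: [-1, -1, 19]
Step 4: [-1, 0]
Step 5: [-1, 0, 13]
Step 6: [-1, 0, 13, 2]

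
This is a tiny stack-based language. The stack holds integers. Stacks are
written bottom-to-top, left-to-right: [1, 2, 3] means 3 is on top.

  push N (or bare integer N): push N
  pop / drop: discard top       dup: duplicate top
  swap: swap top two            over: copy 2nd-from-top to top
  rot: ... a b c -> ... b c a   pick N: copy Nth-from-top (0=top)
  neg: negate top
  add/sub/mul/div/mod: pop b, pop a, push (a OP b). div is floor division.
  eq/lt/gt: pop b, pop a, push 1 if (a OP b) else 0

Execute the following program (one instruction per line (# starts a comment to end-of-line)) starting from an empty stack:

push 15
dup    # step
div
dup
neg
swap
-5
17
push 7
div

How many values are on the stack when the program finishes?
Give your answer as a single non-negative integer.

Answer: 4

Derivation:
After 'push 15': stack = [15] (depth 1)
After 'dup': stack = [15, 15] (depth 2)
After 'div': stack = [1] (depth 1)
After 'dup': stack = [1, 1] (depth 2)
After 'neg': stack = [1, -1] (depth 2)
After 'swap': stack = [-1, 1] (depth 2)
After 'push -5': stack = [-1, 1, -5] (depth 3)
After 'push 17': stack = [-1, 1, -5, 17] (depth 4)
After 'push 7': stack = [-1, 1, -5, 17, 7] (depth 5)
After 'div': stack = [-1, 1, -5, 2] (depth 4)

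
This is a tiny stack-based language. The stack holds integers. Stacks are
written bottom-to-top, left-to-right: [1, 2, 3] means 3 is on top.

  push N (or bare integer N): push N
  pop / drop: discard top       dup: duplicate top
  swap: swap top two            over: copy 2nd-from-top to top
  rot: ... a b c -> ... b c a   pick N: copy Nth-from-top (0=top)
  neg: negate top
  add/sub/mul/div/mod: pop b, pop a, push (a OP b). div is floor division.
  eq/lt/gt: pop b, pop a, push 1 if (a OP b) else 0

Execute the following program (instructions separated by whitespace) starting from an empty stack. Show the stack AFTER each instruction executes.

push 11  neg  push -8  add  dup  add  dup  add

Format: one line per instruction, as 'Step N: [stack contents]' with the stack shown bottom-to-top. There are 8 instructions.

Step 1: [11]
Step 2: [-11]
Step 3: [-11, -8]
Step 4: [-19]
Step 5: [-19, -19]
Step 6: [-38]
Step 7: [-38, -38]
Step 8: [-76]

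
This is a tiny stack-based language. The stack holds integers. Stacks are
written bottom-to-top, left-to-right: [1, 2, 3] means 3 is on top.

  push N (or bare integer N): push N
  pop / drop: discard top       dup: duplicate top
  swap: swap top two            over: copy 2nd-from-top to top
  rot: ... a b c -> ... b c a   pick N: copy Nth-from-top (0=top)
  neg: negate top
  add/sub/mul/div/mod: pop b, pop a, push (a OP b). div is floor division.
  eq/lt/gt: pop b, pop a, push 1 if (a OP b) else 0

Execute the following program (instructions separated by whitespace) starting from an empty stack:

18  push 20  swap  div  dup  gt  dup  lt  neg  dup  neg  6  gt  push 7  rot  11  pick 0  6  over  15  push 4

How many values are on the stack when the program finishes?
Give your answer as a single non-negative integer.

After 'push 18': stack = [18] (depth 1)
After 'push 20': stack = [18, 20] (depth 2)
After 'swap': stack = [20, 18] (depth 2)
After 'div': stack = [1] (depth 1)
After 'dup': stack = [1, 1] (depth 2)
After 'gt': stack = [0] (depth 1)
After 'dup': stack = [0, 0] (depth 2)
After 'lt': stack = [0] (depth 1)
After 'neg': stack = [0] (depth 1)
After 'dup': stack = [0, 0] (depth 2)
  ...
After 'push 6': stack = [0, 0, 6] (depth 3)
After 'gt': stack = [0, 0] (depth 2)
After 'push 7': stack = [0, 0, 7] (depth 3)
After 'rot': stack = [0, 7, 0] (depth 3)
After 'push 11': stack = [0, 7, 0, 11] (depth 4)
After 'pick 0': stack = [0, 7, 0, 11, 11] (depth 5)
After 'push 6': stack = [0, 7, 0, 11, 11, 6] (depth 6)
After 'over': stack = [0, 7, 0, 11, 11, 6, 11] (depth 7)
After 'push 15': stack = [0, 7, 0, 11, 11, 6, 11, 15] (depth 8)
After 'push 4': stack = [0, 7, 0, 11, 11, 6, 11, 15, 4] (depth 9)

Answer: 9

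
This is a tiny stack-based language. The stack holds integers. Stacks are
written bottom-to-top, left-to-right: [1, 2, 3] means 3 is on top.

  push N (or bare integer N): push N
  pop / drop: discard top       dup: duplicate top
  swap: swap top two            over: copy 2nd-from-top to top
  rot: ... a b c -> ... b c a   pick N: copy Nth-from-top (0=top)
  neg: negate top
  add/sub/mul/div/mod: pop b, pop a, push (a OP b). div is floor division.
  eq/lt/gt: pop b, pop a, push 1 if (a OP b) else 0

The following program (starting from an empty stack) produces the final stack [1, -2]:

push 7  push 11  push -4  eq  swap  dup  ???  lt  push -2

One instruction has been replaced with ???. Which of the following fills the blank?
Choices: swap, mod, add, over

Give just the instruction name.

Stack before ???: [0, 7, 7]
Stack after ???:  [0, 14]
Checking each choice:
  swap: produces [0, 0, -2]
  mod: produces [0, -2]
  add: MATCH
  over: produces [0, 7, 0, -2]


Answer: add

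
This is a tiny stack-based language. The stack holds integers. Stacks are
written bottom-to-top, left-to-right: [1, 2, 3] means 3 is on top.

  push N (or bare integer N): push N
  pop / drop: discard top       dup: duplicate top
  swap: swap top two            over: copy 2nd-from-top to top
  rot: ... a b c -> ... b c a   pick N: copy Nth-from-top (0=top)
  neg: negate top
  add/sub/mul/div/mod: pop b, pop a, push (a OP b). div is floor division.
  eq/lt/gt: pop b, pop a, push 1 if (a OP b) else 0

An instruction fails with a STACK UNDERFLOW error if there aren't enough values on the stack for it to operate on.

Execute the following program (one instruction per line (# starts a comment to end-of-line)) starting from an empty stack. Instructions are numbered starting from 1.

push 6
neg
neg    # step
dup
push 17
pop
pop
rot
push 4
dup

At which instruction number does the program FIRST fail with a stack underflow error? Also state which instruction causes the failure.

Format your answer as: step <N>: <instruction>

Answer: step 8: rot

Derivation:
Step 1 ('push 6'): stack = [6], depth = 1
Step 2 ('neg'): stack = [-6], depth = 1
Step 3 ('neg'): stack = [6], depth = 1
Step 4 ('dup'): stack = [6, 6], depth = 2
Step 5 ('push 17'): stack = [6, 6, 17], depth = 3
Step 6 ('pop'): stack = [6, 6], depth = 2
Step 7 ('pop'): stack = [6], depth = 1
Step 8 ('rot'): needs 3 value(s) but depth is 1 — STACK UNDERFLOW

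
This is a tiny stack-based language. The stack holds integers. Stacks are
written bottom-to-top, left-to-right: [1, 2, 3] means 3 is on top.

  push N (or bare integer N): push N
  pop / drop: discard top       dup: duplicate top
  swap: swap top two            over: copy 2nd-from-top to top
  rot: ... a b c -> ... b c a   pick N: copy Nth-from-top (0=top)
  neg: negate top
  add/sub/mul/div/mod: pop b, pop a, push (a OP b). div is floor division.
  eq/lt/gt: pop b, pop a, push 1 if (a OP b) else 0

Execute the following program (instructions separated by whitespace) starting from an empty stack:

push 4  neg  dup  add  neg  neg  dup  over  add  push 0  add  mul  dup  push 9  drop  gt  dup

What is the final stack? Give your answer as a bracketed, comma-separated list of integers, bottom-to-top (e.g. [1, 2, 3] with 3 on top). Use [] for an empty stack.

Answer: [0, 0]

Derivation:
After 'push 4': [4]
After 'neg': [-4]
After 'dup': [-4, -4]
After 'add': [-8]
After 'neg': [8]
After 'neg': [-8]
After 'dup': [-8, -8]
After 'over': [-8, -8, -8]
After 'add': [-8, -16]
After 'push 0': [-8, -16, 0]
After 'add': [-8, -16]
After 'mul': [128]
After 'dup': [128, 128]
After 'push 9': [128, 128, 9]
After 'drop': [128, 128]
After 'gt': [0]
After 'dup': [0, 0]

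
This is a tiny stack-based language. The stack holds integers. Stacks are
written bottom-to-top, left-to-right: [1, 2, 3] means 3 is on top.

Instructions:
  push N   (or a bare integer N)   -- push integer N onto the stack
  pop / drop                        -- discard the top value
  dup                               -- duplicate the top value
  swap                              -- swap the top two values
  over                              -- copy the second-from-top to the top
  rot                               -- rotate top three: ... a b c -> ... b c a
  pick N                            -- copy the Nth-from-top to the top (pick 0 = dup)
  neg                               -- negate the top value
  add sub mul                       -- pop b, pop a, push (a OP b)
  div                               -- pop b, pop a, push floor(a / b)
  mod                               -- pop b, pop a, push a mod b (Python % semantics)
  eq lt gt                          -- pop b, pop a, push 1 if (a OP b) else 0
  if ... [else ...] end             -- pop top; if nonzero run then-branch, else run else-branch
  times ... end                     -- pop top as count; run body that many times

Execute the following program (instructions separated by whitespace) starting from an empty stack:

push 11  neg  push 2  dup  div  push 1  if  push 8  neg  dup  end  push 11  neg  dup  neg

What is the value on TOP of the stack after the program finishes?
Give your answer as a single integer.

After 'push 11': [11]
After 'neg': [-11]
After 'push 2': [-11, 2]
After 'dup': [-11, 2, 2]
After 'div': [-11, 1]
After 'push 1': [-11, 1, 1]
After 'if': [-11, 1]
After 'push 8': [-11, 1, 8]
After 'neg': [-11, 1, -8]
After 'dup': [-11, 1, -8, -8]
After 'push 11': [-11, 1, -8, -8, 11]
After 'neg': [-11, 1, -8, -8, -11]
After 'dup': [-11, 1, -8, -8, -11, -11]
After 'neg': [-11, 1, -8, -8, -11, 11]

Answer: 11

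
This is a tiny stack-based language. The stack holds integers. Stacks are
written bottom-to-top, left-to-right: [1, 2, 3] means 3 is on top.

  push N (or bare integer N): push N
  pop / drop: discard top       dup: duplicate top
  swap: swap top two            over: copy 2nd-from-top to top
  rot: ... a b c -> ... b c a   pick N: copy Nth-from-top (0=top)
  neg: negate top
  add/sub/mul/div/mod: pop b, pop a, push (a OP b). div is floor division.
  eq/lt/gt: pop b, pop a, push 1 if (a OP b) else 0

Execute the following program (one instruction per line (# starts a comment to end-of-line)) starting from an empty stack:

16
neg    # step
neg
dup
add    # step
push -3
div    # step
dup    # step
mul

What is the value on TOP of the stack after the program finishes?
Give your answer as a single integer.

After 'push 16': [16]
After 'neg': [-16]
After 'neg': [16]
After 'dup': [16, 16]
After 'add': [32]
After 'push -3': [32, -3]
After 'div': [-11]
After 'dup': [-11, -11]
After 'mul': [121]

Answer: 121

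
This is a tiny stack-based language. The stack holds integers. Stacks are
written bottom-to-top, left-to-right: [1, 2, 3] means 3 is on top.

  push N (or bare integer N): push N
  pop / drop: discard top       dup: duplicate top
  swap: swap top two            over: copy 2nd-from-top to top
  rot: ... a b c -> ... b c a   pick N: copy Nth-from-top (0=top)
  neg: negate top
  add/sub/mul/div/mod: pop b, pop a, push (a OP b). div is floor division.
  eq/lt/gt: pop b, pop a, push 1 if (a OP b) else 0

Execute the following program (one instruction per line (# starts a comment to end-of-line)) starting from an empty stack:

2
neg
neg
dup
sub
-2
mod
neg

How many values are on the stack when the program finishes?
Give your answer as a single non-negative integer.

After 'push 2': stack = [2] (depth 1)
After 'neg': stack = [-2] (depth 1)
After 'neg': stack = [2] (depth 1)
After 'dup': stack = [2, 2] (depth 2)
After 'sub': stack = [0] (depth 1)
After 'push -2': stack = [0, -2] (depth 2)
After 'mod': stack = [0] (depth 1)
After 'neg': stack = [0] (depth 1)

Answer: 1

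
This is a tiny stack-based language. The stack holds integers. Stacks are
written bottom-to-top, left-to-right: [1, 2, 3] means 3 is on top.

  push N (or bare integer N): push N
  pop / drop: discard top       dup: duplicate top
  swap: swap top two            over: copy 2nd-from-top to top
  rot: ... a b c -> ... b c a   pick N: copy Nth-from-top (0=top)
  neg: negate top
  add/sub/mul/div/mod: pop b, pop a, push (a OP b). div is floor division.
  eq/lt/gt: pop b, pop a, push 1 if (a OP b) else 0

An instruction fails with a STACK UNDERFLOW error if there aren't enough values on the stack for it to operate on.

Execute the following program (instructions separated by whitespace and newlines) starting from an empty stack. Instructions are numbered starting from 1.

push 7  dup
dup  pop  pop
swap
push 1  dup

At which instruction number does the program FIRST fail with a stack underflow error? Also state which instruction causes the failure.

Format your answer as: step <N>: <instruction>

Answer: step 6: swap

Derivation:
Step 1 ('push 7'): stack = [7], depth = 1
Step 2 ('dup'): stack = [7, 7], depth = 2
Step 3 ('dup'): stack = [7, 7, 7], depth = 3
Step 4 ('pop'): stack = [7, 7], depth = 2
Step 5 ('pop'): stack = [7], depth = 1
Step 6 ('swap'): needs 2 value(s) but depth is 1 — STACK UNDERFLOW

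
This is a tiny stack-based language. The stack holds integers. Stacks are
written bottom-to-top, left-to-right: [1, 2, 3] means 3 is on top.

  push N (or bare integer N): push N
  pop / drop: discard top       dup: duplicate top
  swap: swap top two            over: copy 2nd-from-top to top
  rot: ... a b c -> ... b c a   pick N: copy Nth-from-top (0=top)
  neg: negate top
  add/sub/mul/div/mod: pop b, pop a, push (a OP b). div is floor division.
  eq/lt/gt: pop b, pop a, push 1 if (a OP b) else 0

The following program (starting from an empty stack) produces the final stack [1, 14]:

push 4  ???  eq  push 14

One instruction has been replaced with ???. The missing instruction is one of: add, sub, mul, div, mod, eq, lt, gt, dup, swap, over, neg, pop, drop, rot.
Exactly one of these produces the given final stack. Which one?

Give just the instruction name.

Answer: dup

Derivation:
Stack before ???: [4]
Stack after ???:  [4, 4]
The instruction that transforms [4] -> [4, 4] is: dup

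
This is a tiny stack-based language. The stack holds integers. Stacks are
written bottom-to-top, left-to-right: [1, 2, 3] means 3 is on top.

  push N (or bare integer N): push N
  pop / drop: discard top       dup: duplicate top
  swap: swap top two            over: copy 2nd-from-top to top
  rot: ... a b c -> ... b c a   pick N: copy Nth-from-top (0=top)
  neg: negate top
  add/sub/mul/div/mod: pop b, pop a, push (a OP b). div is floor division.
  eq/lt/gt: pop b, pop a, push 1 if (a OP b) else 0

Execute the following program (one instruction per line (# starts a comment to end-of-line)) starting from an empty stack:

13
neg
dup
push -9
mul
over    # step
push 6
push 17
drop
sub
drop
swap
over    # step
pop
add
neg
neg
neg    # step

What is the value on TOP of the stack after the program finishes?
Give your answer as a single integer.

After 'push 13': [13]
After 'neg': [-13]
After 'dup': [-13, -13]
After 'push -9': [-13, -13, -9]
After 'mul': [-13, 117]
After 'over': [-13, 117, -13]
After 'push 6': [-13, 117, -13, 6]
After 'push 17': [-13, 117, -13, 6, 17]
After 'drop': [-13, 117, -13, 6]
After 'sub': [-13, 117, -19]
After 'drop': [-13, 117]
After 'swap': [117, -13]
After 'over': [117, -13, 117]
After 'pop': [117, -13]
After 'add': [104]
After 'neg': [-104]
After 'neg': [104]
After 'neg': [-104]

Answer: -104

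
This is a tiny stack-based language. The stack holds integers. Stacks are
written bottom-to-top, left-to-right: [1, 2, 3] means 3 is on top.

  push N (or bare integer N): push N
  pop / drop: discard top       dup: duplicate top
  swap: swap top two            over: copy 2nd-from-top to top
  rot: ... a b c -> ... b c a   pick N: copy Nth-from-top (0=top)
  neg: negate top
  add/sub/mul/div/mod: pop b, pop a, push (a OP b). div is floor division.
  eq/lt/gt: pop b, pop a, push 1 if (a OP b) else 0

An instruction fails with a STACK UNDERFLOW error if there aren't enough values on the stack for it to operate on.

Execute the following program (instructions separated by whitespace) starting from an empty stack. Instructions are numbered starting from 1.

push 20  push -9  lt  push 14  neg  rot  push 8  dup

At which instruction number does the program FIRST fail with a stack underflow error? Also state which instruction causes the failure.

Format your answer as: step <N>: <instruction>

Answer: step 6: rot

Derivation:
Step 1 ('push 20'): stack = [20], depth = 1
Step 2 ('push -9'): stack = [20, -9], depth = 2
Step 3 ('lt'): stack = [0], depth = 1
Step 4 ('push 14'): stack = [0, 14], depth = 2
Step 5 ('neg'): stack = [0, -14], depth = 2
Step 6 ('rot'): needs 3 value(s) but depth is 2 — STACK UNDERFLOW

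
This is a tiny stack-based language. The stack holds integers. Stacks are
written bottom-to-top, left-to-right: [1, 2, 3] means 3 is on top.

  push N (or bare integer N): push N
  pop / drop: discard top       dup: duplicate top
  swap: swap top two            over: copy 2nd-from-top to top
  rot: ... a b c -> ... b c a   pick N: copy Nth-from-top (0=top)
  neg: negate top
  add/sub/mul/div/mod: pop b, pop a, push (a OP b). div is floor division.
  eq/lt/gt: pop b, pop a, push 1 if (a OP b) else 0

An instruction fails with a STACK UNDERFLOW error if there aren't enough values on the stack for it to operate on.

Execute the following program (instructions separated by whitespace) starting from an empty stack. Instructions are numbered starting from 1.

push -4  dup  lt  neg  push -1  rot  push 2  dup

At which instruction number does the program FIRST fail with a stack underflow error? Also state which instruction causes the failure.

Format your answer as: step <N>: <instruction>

Answer: step 6: rot

Derivation:
Step 1 ('push -4'): stack = [-4], depth = 1
Step 2 ('dup'): stack = [-4, -4], depth = 2
Step 3 ('lt'): stack = [0], depth = 1
Step 4 ('neg'): stack = [0], depth = 1
Step 5 ('push -1'): stack = [0, -1], depth = 2
Step 6 ('rot'): needs 3 value(s) but depth is 2 — STACK UNDERFLOW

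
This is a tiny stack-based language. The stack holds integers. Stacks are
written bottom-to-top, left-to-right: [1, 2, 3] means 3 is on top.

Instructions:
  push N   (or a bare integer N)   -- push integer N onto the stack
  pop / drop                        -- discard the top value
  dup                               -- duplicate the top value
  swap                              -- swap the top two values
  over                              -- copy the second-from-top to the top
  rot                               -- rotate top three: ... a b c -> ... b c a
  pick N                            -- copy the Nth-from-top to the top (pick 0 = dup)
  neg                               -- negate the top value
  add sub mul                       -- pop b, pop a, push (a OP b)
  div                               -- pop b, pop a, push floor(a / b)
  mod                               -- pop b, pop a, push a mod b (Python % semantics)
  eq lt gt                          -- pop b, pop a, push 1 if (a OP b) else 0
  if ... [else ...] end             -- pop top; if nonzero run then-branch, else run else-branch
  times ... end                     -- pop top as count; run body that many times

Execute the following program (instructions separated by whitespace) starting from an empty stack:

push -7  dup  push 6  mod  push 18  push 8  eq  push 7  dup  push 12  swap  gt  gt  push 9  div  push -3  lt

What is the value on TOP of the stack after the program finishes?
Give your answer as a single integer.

After 'push -7': [-7]
After 'dup': [-7, -7]
After 'push 6': [-7, -7, 6]
After 'mod': [-7, 5]
After 'push 18': [-7, 5, 18]
After 'push 8': [-7, 5, 18, 8]
After 'eq': [-7, 5, 0]
After 'push 7': [-7, 5, 0, 7]
After 'dup': [-7, 5, 0, 7, 7]
After 'push 12': [-7, 5, 0, 7, 7, 12]
After 'swap': [-7, 5, 0, 7, 12, 7]
After 'gt': [-7, 5, 0, 7, 1]
After 'gt': [-7, 5, 0, 1]
After 'push 9': [-7, 5, 0, 1, 9]
After 'div': [-7, 5, 0, 0]
After 'push -3': [-7, 5, 0, 0, -3]
After 'lt': [-7, 5, 0, 0]

Answer: 0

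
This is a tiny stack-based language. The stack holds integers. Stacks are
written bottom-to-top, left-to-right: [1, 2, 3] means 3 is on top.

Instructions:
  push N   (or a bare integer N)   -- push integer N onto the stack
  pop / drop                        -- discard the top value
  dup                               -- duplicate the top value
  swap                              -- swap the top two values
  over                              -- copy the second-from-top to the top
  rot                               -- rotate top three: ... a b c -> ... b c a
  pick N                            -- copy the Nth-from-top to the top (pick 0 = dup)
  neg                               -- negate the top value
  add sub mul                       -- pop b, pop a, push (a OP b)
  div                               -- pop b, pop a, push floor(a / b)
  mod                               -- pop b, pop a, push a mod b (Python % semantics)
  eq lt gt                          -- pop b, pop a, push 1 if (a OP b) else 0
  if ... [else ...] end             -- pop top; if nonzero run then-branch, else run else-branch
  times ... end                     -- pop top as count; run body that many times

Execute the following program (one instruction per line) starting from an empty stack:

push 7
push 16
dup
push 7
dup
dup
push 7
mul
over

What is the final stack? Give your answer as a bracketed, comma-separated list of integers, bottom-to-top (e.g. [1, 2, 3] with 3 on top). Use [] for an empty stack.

After 'push 7': [7]
After 'push 16': [7, 16]
After 'dup': [7, 16, 16]
After 'push 7': [7, 16, 16, 7]
After 'dup': [7, 16, 16, 7, 7]
After 'dup': [7, 16, 16, 7, 7, 7]
After 'push 7': [7, 16, 16, 7, 7, 7, 7]
After 'mul': [7, 16, 16, 7, 7, 49]
After 'over': [7, 16, 16, 7, 7, 49, 7]

Answer: [7, 16, 16, 7, 7, 49, 7]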